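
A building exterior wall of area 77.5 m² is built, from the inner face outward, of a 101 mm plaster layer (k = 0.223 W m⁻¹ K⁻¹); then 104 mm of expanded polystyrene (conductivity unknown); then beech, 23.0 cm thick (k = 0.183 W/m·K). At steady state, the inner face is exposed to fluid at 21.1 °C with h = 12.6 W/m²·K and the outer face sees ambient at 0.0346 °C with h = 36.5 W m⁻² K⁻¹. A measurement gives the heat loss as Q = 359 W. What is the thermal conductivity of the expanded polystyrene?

k = 0.0381 W/m·K

ΣR = ΔT/Q = |21.1 − 0.0346|/359 = 0.05868 K/W
Known resistances:
  R_conv,in = 1/(hA) = 1/(12.6·77.5) = 0.001024 K/W
  R_plaster = L/(kA) = 0.101/(0.223·77.5) = 0.005844 K/W
  R_beech = L/(kA) = 0.230/(0.183·77.5) = 0.01622 K/W
  R_conv,out = 1/(hA) = 1/(36.5·77.5) = 3.535×10^-4 K/W
R_expanded polystyrene = ΣR − ΣR_known = 0.05868 − 0.02344 = 0.03524 K/W
L/(kA) = 0.03524 ⇒ k = 0.104/(0.03524·77.5) = 0.0381 W/m·K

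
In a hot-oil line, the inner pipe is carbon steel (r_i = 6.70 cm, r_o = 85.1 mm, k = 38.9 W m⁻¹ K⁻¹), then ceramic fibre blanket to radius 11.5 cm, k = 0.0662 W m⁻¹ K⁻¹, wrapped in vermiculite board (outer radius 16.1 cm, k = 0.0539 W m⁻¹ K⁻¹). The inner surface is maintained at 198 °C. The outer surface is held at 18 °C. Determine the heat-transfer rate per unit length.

Q' = 105 W/m

Treat each layer as a resistance in series:
  R'_carbon steel = ln(0.0851/0.0670)/(2πk) = 0.2391/(2π·38.9) = 9.784×10^-4 m·K/W
  R'_ceramic fibre blanket = ln(0.115/0.0851)/(2πk) = 0.3011/(2π·0.0662) = 0.7239 m·K/W
  R'_vermiculite board = ln(0.161/0.115)/(2πk) = 0.3365/(2π·0.0539) = 0.9935 m·K/W
ΣR = 9.784×10^-4 + 0.7239 + 0.9935 = 1.718 m·K/W
Q' = ΔT/ΣR = (198 °C − 18 °C)/1.718 = 105 W/m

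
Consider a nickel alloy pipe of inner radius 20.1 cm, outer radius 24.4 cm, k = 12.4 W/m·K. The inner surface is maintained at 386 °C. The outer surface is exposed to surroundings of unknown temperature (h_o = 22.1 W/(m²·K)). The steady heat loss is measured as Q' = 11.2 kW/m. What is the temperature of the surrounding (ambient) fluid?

Sum the resistances:
  R'_nickel alloy = ln(0.244/0.201)/(2πk) = 0.1939/(2π·12.4) = 0.002488 m·K/W
  R'_conv,out = 1/(2πr h) = 1/(2π·0.244·22.1) = 0.02951 m·K/W
ΣR = 0.03200 m·K/W
ΔT = Q'·ΣR = 11200 × 0.03200 = 358.4 K
Heat flows outward, so T_out = T_in − ΔT = 386 − 358.4 = 27.6 °C

T_out = 27.6 °C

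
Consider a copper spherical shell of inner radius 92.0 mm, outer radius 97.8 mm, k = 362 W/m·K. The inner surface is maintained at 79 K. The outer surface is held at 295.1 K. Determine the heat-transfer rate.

Q = 4πk·ΔT/(1/r₁ − 1/r₂) = 4π × 362 × 216.1 / (1/0.0920 − 1/0.0978) = 1.53×10^6 W

Q = 1.53×10^6 W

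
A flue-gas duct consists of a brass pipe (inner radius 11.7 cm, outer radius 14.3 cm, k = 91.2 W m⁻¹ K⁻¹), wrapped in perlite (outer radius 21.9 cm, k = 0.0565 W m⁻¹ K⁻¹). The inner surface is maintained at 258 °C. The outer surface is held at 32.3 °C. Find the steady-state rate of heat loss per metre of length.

Q' = 188 W/m

Resistance network (inner→outer):
  R'_brass = ln(0.143/0.117)/(2πk) = 0.2007/(2π·91.2) = 3.502×10^-4 m·K/W
  R'_perlite = ln(0.219/0.143)/(2πk) = 0.4262/(2π·0.0565) = 1.201 m·K/W
ΣR = 3.502×10^-4 + 1.201 = 1.201 m·K/W
Q' = ΔT/ΣR = (258 °C − 32.3 °C)/1.201 = 188 W/m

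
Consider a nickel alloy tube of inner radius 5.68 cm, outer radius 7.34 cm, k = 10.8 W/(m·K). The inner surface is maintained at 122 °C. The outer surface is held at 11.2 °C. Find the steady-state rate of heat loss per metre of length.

Q' = 29.3 kW/m

Q' = 2πk·ΔT/ln(r₂/r₁) = 2π × 10.8 × 110.8 / ln(0.0734/0.0568) = 29300 W/m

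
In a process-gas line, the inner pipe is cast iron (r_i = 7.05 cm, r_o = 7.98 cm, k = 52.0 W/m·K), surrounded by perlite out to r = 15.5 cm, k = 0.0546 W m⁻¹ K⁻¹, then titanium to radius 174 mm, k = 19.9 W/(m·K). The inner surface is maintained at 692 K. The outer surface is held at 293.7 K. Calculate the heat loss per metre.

Q' = 206 W/m

Treat each layer as a resistance in series:
  R'_cast iron = ln(0.0798/0.0705)/(2πk) = 0.1239/(2π·52.0) = 3.793×10^-4 m·K/W
  R'_perlite = ln(0.155/0.0798)/(2πk) = 0.6639/(2π·0.0546) = 1.935 m·K/W
  R'_titanium = ln(0.174/0.155)/(2πk) = 0.1156/(2π·19.9) = 9.248×10^-4 m·K/W
ΣR = 3.793×10^-4 + 1.935 + 9.248×10^-4 = 1.936 m·K/W
Q' = ΔT/ΣR = (692 K − 293.7 K)/1.936 = 206 W/m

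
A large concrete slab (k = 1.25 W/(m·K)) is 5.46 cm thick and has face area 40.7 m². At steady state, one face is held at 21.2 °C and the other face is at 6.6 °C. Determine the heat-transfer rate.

Q = kA·ΔT/L = 1.25 × 40.7 × |21.2 °C − 6.6 °C| / 0.0546 = 13600 W

Q = 13600 W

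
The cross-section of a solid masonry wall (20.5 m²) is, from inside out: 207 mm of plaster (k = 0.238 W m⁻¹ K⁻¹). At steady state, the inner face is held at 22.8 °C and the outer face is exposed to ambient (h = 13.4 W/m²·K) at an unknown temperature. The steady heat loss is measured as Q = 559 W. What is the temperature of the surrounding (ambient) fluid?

T_out = -2.95 °C

Sum the resistances:
  R_plaster = L/(kA) = 0.207/(0.238·20.5) = 0.04243 K/W
  R_conv,out = 1/(hA) = 1/(13.4·20.5) = 0.003640 K/W
ΣR = 0.04607 K/W
ΔT = Q·ΣR = 559 × 0.04607 = 25.75 K
Heat flows outward, so T_out = T_in − ΔT = 22.8 − 25.75 = -2.95 °C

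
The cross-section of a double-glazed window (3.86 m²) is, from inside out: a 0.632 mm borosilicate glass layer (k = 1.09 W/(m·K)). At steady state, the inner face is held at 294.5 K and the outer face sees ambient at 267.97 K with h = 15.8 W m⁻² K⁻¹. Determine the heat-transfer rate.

Q = 1600 W

Series thermal resistances, inner to outer:
  R_borosilicate glass = L/(kA) = 6.32×10^-4/(1.09·3.86) = 1.502×10^-4 K/W
  R_conv,out = 1/(hA) = 1/(15.8·3.86) = 0.01640 K/W
ΣR = 1.502×10^-4 + 0.01640 = 0.01655 K/W
Q = ΔT/ΣR = (294.5 K − 267.97 K)/0.01655 = 1600 W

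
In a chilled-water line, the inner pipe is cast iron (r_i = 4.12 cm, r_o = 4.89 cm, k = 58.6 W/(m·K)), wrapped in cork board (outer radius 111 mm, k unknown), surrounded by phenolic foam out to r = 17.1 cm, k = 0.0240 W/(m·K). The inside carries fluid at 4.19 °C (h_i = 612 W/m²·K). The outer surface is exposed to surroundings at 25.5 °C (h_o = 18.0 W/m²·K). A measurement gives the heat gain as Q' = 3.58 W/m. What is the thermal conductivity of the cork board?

ΣR = ΔT/Q' = |4.19 − 25.5|/3.58 = 5.953 m·K/W
Known resistances:
  R'_conv,in = 1/(2πr h) = 1/(2π·0.0412·612) = 0.006312 m·K/W
  R'_cast iron = ln(0.0489/0.0412)/(2πk) = 0.1713/(2π·58.6) = 4.653×10^-4 m·K/W
  R'_phenolic foam = ln(0.171/0.111)/(2πk) = 0.4321/(2π·0.0240) = 2.866 m·K/W
  R'_conv,out = 1/(2πr h) = 1/(2π·0.171·18.0) = 0.05171 m·K/W
R_cork board = ΣR − ΣR_known = 5.953 − 2.924 = 3.029 m·K/W
ln(r₂/r₁)/(2πk) = 3.029 ⇒ k = 0.8198/(2π·3.029) = 0.0431 W/m·K

k = 0.0431 W/m·K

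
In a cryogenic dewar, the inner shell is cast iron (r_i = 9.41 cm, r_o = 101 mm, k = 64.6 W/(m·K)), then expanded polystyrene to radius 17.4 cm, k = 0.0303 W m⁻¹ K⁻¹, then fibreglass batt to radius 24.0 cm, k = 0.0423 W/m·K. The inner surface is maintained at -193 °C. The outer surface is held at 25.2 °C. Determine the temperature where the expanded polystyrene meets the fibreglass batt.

T = -21.5 °C

Treat each layer as a resistance in series:
  R_cast iron = (1/0.0941 − 1/0.101)/(4πk) = 0.7260/(4π·64.6) = 8.943×10^-4 K/W
  R_expanded polystyrene = (1/0.101 − 1/0.174)/(4πk) = 4.154/(4π·0.0303) = 10.91 K/W
  R_fibreglass batt = (1/0.174 − 1/0.240)/(4πk) = 1.580/(4π·0.0423) = 2.973 K/W
ΣR = 8.943×10^-4 + 10.91 + 2.973 = 13.88 K/W
Q = ΔT/ΣR = (-193 °C − 25.2 °C)/13.88 = -15.72 W
From the inner boundary to the expanded polystyrene/fibreglass batt interface, ΣR_partial = 10.91 K/W.
T_interface = T_in − Q·ΣR_partial = -193 °C − (-15.72)(10.91) = -21.5 °C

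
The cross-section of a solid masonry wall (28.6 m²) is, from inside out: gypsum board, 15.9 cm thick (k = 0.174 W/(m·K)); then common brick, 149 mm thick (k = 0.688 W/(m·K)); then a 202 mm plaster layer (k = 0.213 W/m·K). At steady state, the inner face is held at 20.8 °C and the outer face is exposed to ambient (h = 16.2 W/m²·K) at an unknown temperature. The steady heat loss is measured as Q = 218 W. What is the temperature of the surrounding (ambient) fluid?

Series resistances:
  R_gypsum board = L/(kA) = 0.159/(0.174·28.6) = 0.03195 K/W
  R_common brick = L/(kA) = 0.149/(0.688·28.6) = 0.007572 K/W
  R_plaster = L/(kA) = 0.202/(0.213·28.6) = 0.03316 K/W
  R_conv,out = 1/(hA) = 1/(16.2·28.6) = 0.002158 K/W
ΣR = 0.07484 K/W
ΔT = Q·ΣR = 218 × 0.07484 = 16.32 K
Heat flows outward, so T_out = T_in − ΔT = 20.8 − 16.32 = 4.48 °C

T_out = 4.48 °C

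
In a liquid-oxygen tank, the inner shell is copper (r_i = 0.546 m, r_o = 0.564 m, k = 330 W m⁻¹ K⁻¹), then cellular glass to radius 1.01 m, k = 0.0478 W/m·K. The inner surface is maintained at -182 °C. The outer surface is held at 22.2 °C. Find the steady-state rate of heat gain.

Q = 157 W

Series thermal resistances, inner to outer:
  R_copper = (1/0.546 − 1/0.564)/(4πk) = 0.05845/(4π·330) = 1.410×10^-5 K/W
  R_cellular glass = (1/0.564 − 1/1.01)/(4πk) = 0.7830/(4π·0.0478) = 1.303 K/W
ΣR = 1.410×10^-5 + 1.303 = 1.303 K/W
Q = ΔT/ΣR = (-182 °C − 22.2 °C)/1.303 = -157 W
(Negative Q ⇒ heat flows inward; heat gain = 157 W.)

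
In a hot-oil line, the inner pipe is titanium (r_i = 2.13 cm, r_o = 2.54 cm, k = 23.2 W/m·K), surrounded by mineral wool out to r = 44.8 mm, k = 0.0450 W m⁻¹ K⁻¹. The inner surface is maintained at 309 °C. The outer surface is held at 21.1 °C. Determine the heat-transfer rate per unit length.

Q' = 143 W/m

Treat each layer as a resistance in series:
  R'_titanium = ln(0.0254/0.0213)/(2πk) = 0.1760/(2π·23.2) = 0.001208 m·K/W
  R'_mineral wool = ln(0.0448/0.0254)/(2πk) = 0.5675/(2π·0.0450) = 2.007 m·K/W
ΣR = 0.001208 + 2.007 = 2.008 m·K/W
Q' = ΔT/ΣR = (309 °C − 21.1 °C)/2.008 = 143 W/m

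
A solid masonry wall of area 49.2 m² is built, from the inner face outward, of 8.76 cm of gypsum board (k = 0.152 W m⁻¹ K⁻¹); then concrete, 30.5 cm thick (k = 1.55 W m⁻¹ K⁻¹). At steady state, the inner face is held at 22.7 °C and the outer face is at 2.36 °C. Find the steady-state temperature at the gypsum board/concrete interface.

Series thermal resistances, inner to outer:
  R_gypsum board = L/(kA) = 0.0876/(0.152·49.2) = 0.01171 K/W
  R_concrete = L/(kA) = 0.305/(1.55·49.2) = 0.003999 K/W
ΣR = 0.01171 + 0.003999 = 0.01571 K/W
Q = ΔT/ΣR = (22.7 °C − 2.36 °C)/0.01571 = 1295 W
From the inner boundary to the gypsum board/concrete interface, ΣR_partial = 0.01171 K/W.
T_interface = T_in − Q·ΣR_partial = 22.7 °C − (1295)(0.01171) = 7.54 °C

T = 7.54 °C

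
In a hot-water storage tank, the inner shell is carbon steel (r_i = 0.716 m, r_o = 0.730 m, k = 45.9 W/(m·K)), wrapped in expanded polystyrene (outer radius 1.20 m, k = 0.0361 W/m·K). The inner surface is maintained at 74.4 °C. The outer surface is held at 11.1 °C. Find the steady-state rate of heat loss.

Q = 53.5 W

Treat each layer as a resistance in series:
  R_carbon steel = (1/0.716 − 1/0.730)/(4πk) = 0.02679/(4π·45.9) = 4.644×10^-5 K/W
  R_expanded polystyrene = (1/0.730 − 1/1.20)/(4πk) = 0.5365/(4π·0.0361) = 1.183 K/W
ΣR = 4.644×10^-5 + 1.183 = 1.183 K/W
Q = ΔT/ΣR = (74.4 °C − 11.1 °C)/1.183 = 53.5 W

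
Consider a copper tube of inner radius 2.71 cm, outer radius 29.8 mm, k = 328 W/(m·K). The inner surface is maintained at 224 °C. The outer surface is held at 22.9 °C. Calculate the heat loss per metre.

Q' = 2πk·ΔT/ln(r₂/r₁) = 2π × 328 × 201.1 / ln(0.0298/0.0271) = 4.36×10^6 W/m

Q' = 4360 kW/m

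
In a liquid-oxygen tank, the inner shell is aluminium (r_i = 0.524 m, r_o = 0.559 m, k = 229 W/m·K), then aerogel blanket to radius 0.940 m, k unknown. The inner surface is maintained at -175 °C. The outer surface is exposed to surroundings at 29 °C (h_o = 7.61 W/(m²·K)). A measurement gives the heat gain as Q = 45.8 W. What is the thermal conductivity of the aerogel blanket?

k = 0.0130 W/m·K

ΣR = ΔT/Q = |-175 − 29|/45.8 = 4.454 K/W
Known resistances:
  R_aluminium = (1/0.524 − 1/0.559)/(4πk) = 0.1195/(4π·229) = 4.152×10^-5 K/W
  R_conv,out = 1/(4πr²h) = 1/(4π·0.940²·7.61) = 0.01183 K/W
R_aerogel blanket = ΣR − ΣR_known = 4.454 − 0.01187 = 4.442 K/W
(1/r₁−1/r₂)/(4πk) = 4.442 ⇒ k = 0.7251/(4π·4.442) = 0.0130 W/m·K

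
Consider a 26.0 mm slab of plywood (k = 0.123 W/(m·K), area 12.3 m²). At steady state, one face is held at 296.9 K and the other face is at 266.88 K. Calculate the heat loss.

Q = 1750 W

Q = kA·ΔT/L = 0.123 × 12.3 × |296.9 K − 266.88 K| / 0.0260 = 1750 W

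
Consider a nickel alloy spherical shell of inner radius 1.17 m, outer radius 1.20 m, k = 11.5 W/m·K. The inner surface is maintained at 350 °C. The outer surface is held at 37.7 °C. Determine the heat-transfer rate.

Q = 2110 kW

Q = 4πk·ΔT/(1/r₁ − 1/r₂) = 4π × 11.5 × 312.3 / (1/1.17 − 1/1.20) = 2.11×10^6 W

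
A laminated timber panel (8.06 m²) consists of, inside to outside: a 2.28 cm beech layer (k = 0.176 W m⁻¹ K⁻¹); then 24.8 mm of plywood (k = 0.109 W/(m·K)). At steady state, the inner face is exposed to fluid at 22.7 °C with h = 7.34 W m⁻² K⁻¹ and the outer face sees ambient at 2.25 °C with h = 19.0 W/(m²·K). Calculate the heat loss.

Q = 302 W

Treat each layer as a resistance in series:
  R_conv,in = 1/(hA) = 1/(7.34·8.06) = 0.01690 K/W
  R_beech = L/(kA) = 0.0228/(0.176·8.06) = 0.01607 K/W
  R_plywood = L/(kA) = 0.0248/(0.109·8.06) = 0.02823 K/W
  R_conv,out = 1/(hA) = 1/(19.0·8.06) = 0.006530 K/W
ΣR = 0.01690 + 0.01607 + 0.02823 + 0.006530 = 0.06773 K/W
Q = ΔT/ΣR = (22.7 °C − 2.25 °C)/0.06773 = 302 W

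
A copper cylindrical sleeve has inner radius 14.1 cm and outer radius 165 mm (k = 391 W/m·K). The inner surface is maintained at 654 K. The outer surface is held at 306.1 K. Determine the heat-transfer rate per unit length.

Q' = 5.44×10^6 W/m

Q' = 2πk·ΔT/ln(r₂/r₁) = 2π × 391 × 347.9 / ln(0.165/0.141) = 5.44×10^6 W/m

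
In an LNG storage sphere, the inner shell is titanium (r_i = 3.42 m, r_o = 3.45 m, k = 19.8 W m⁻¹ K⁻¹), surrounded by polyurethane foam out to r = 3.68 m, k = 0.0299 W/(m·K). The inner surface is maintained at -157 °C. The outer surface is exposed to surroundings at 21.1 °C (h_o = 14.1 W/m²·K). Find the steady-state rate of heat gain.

Series thermal resistances, inner to outer:
  R_titanium = (1/3.42 − 1/3.45)/(4πk) = 0.002543/(4π·19.8) = 1.022×10^-5 K/W
  R_polyurethane foam = (1/3.45 − 1/3.68)/(4πk) = 0.01812/(4π·0.0299) = 0.04821 K/W
  R_conv,out = 1/(4πr²h) = 1/(4π·3.68²·14.1) = 4.167×10^-4 K/W
ΣR = 1.022×10^-5 + 0.04821 + 4.167×10^-4 = 0.04864 K/W
Q = ΔT/ΣR = (-157 °C − 21.1 °C)/0.04864 = -3660 W
(Negative Q ⇒ heat flows inward; heat gain = 3660 W.)

Q = 3.66 kW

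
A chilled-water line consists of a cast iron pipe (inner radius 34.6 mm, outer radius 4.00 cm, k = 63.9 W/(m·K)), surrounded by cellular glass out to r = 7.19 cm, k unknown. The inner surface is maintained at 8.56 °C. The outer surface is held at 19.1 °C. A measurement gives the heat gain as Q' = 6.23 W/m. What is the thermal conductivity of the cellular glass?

ΣR = ΔT/Q' = |8.56 − 19.1|/6.23 = 1.692 m·K/W
Known resistances:
  R'_cast iron = ln(0.0400/0.0346)/(2πk) = 0.1450/(2π·63.9) = 3.612×10^-4 m·K/W
R_cellular glass = ΣR − ΣR_known = 1.692 − 3.612×10^-4 = 1.692 m·K/W
ln(r₂/r₁)/(2πk) = 1.692 ⇒ k = 0.5864/(2π·1.692) = 0.0552 W/m·K

k = 0.0552 W/m·K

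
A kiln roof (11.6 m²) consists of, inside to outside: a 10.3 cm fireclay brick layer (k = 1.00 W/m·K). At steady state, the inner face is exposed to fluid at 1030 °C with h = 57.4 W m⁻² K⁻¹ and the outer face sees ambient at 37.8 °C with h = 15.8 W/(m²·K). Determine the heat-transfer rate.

Q = 62.6 kW

Series thermal resistances, inner to outer:
  R_conv,in = 1/(hA) = 1/(57.4·11.6) = 0.001502 K/W
  R_fireclay brick = L/(kA) = 0.103/(1.00·11.6) = 0.008879 K/W
  R_conv,out = 1/(hA) = 1/(15.8·11.6) = 0.005456 K/W
ΣR = 0.001502 + 0.008879 + 0.005456 = 0.01584 K/W
Q = ΔT/ΣR = (1030 °C − 37.8 °C)/0.01584 = 62600 W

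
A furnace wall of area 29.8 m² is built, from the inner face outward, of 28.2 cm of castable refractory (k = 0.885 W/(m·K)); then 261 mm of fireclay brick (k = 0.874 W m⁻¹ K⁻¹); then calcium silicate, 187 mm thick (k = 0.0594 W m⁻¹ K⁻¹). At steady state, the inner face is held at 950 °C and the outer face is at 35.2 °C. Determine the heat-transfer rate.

Series thermal resistances, inner to outer:
  R_castable refractory = L/(kA) = 0.282/(0.885·29.8) = 0.01069 K/W
  R_fireclay brick = L/(kA) = 0.261/(0.874·29.8) = 0.01002 K/W
  R_calcium silicate = L/(kA) = 0.187/(0.0594·29.8) = 0.1056 K/W
ΣR = 0.01069 + 0.01002 + 0.1056 = 0.1263 K/W
Q = ΔT/ΣR = (950 °C − 35.2 °C)/0.1263 = 7240 W

Q = 7.24 kW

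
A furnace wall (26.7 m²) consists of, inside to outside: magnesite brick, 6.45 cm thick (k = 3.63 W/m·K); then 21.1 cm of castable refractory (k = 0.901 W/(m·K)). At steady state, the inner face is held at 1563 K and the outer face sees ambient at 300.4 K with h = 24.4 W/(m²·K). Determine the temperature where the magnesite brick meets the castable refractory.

Treat each layer as a resistance in series:
  R_magnesite brick = L/(kA) = 0.0645/(3.63·26.7) = 6.655×10^-4 K/W
  R_castable refractory = L/(kA) = 0.211/(0.901·26.7) = 0.008771 K/W
  R_conv,out = 1/(hA) = 1/(24.4·26.7) = 0.001535 K/W
ΣR = 6.655×10^-4 + 0.008771 + 0.001535 = 0.01097 K/W
Q = ΔT/ΣR = (1563 K − 300.4 K)/0.01097 = 1.151×10^5 W
From the inner boundary to the magnesite brick/castable refractory interface, ΣR_partial = 6.655×10^-4 K/W.
T_interface = T_in − Q·ΣR_partial = 1563 K − (1.151×10^5)(6.655×10^-4) = 1486 K

T = 1486 K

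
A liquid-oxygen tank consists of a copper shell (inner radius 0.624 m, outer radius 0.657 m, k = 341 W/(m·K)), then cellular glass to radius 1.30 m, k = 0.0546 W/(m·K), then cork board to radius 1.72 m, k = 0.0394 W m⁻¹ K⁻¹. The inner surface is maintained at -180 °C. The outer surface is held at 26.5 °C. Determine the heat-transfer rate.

Q = 140 W

Resistance network (inner→outer):
  R_copper = (1/0.624 − 1/0.657)/(4πk) = 0.08049/(4π·341) = 1.878×10^-5 K/W
  R_cellular glass = (1/0.657 − 1/1.30)/(4πk) = 0.7528/(4π·0.0546) = 1.097 K/W
  R_cork board = (1/1.30 − 1/1.72)/(4πk) = 0.1878/(4π·0.0394) = 0.3794 K/W
ΣR = 1.878×10^-5 + 1.097 + 0.3794 = 1.476 K/W
Q = ΔT/ΣR = (-180 °C − 26.5 °C)/1.476 = -140 W
(Negative Q ⇒ heat flows inward; heat gain = 140 W.)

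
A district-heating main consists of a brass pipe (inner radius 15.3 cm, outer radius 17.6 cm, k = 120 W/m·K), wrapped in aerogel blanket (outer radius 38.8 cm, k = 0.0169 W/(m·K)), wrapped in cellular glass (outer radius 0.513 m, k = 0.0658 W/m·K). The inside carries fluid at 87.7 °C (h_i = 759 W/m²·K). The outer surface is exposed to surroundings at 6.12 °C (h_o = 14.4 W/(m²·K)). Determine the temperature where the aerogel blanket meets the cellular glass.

Series thermal resistances, inner to outer:
  R'_conv,in = 1/(2πr h) = 1/(2π·0.153·759) = 0.001371 m·K/W
  R'_brass = ln(0.176/0.153)/(2πk) = 0.1400/(2π·120) = 1.857×10^-4 m·K/W
  R'_aerogel blanket = ln(0.388/0.176)/(2πk) = 0.7905/(2π·0.0169) = 7.445 m·K/W
  R'_cellular glass = ln(0.513/0.388)/(2πk) = 0.2793/(2π·0.0658) = 0.6755 m·K/W
  R'_conv,out = 1/(2πr h) = 1/(2π·0.513·14.4) = 0.02154 m·K/W
ΣR = 0.001371 + 1.857×10^-4 + 7.445 + 0.6755 + 0.02154 = 8.144 m·K/W
Q' = ΔT/ΣR = (87.7 °C − 6.12 °C)/8.144 = 10.02 W/m
From the inner boundary to the aerogel blanket/cellular glass interface, ΣR_partial = 7.447 m·K/W.
T_interface = T_in − Q'·ΣR_partial = 87.7 °C − (10.02)(7.447) = 13.1 °C

T = 13.1 °C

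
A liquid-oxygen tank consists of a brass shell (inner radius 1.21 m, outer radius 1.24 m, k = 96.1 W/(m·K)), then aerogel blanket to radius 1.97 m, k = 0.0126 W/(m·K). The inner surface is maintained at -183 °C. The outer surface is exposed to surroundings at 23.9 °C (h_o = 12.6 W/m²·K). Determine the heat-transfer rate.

Q = 110 W

Series thermal resistances, inner to outer:
  R_brass = (1/1.21 − 1/1.24)/(4πk) = 0.01999/(4π·96.1) = 1.656×10^-5 K/W
  R_aerogel blanket = (1/1.24 − 1/1.97)/(4πk) = 0.2988/(4π·0.0126) = 1.887 K/W
  R_conv,out = 1/(4πr²h) = 1/(4π·1.97²·12.6) = 0.001627 K/W
ΣR = 1.656×10^-5 + 1.887 + 0.001627 = 1.889 K/W
Q = ΔT/ΣR = (-183 °C − 23.9 °C)/1.889 = -110 W
(Negative Q ⇒ heat flows inward; heat gain = 110 W.)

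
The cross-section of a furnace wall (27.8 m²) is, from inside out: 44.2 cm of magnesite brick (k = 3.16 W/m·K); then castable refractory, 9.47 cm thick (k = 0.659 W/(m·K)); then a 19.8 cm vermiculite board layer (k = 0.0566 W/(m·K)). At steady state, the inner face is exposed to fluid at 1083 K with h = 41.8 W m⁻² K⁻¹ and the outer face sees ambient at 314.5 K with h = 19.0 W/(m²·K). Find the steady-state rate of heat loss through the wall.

Q = 5.54 kW

Treat each layer as a resistance in series:
  R_conv,in = 1/(hA) = 1/(41.8·27.8) = 8.606×10^-4 K/W
  R_magnesite brick = L/(kA) = 0.442/(3.16·27.8) = 0.005031 K/W
  R_castable refractory = L/(kA) = 0.0947/(0.659·27.8) = 0.005169 K/W
  R_vermiculite board = L/(kA) = 0.198/(0.0566·27.8) = 0.1258 K/W
  R_conv,out = 1/(hA) = 1/(19.0·27.8) = 0.001893 K/W
ΣR = 8.606×10^-4 + 0.005031 + 0.005169 + 0.1258 + 0.001893 = 0.1388 K/W
Q = ΔT/ΣR = (1083 K − 314.5 K)/0.1388 = 5540 W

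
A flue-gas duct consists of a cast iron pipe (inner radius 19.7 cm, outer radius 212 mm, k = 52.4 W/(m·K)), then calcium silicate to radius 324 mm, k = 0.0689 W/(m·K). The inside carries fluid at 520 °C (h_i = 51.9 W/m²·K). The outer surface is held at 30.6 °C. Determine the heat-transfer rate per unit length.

Q' = 492 W/m

Series thermal resistances, inner to outer:
  R'_conv,in = 1/(2πr h) = 1/(2π·0.197·51.9) = 0.01557 m·K/W
  R'_cast iron = ln(0.212/0.197)/(2πk) = 0.07338/(2π·52.4) = 2.229×10^-4 m·K/W
  R'_calcium silicate = ln(0.324/0.212)/(2πk) = 0.4242/(2π·0.0689) = 0.9798 m·K/W
ΣR = 0.01557 + 2.229×10^-4 + 0.9798 = 0.9956 m·K/W
Q' = ΔT/ΣR = (520 °C − 30.6 °C)/0.9956 = 492 W/m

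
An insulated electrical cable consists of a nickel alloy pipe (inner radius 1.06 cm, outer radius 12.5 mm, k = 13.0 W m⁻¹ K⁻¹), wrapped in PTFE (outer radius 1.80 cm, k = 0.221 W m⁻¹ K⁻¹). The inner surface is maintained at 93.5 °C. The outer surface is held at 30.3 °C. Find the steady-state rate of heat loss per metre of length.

Series thermal resistances, inner to outer:
  R'_nickel alloy = ln(0.0125/0.0106)/(2πk) = 0.1649/(2π·13.0) = 0.002019 m·K/W
  R'_PTFE = ln(0.0180/0.0125)/(2πk) = 0.3646/(2π·0.221) = 0.2626 m·K/W
ΣR = 0.002019 + 0.2626 = 0.2646 m·K/W
Q' = ΔT/ΣR = (93.5 °C − 30.3 °C)/0.2646 = 239 W/m

Q' = 239 W/m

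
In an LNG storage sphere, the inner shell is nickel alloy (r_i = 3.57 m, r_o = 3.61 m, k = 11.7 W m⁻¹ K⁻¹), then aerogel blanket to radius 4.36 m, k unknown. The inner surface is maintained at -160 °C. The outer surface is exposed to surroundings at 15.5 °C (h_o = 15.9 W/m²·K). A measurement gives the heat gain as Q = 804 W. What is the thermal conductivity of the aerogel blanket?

k = 0.0174 W/m·K

ΣR = ΔT/Q = |-160 − 15.5|/804 = 0.2183 K/W
Known resistances:
  R_nickel alloy = (1/3.57 − 1/3.61)/(4πk) = 0.003104/(4π·11.7) = 2.111×10^-5 K/W
  R_conv,out = 1/(4πr²h) = 1/(4π·4.36²·15.9) = 2.633×10^-4 K/W
R_aerogel blanket = ΣR − ΣR_known = 0.2183 − 2.844×10^-4 = 0.2180 K/W
(1/r₁−1/r₂)/(4πk) = 0.2180 ⇒ k = 0.04765/(4π·0.2180) = 0.0174 W/m·K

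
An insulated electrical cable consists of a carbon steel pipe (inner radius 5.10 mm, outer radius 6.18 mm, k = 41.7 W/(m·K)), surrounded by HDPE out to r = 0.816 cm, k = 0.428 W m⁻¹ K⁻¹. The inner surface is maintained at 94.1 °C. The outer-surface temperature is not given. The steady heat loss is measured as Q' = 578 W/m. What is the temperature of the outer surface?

Sum the resistances:
  R'_carbon steel = ln(0.00618/0.00510)/(2πk) = 0.1921/(2π·41.7) = 7.331×10^-4 m·K/W
  R'_HDPE = ln(0.00816/0.00618)/(2πk) = 0.2779/(2π·0.428) = 0.1033 m·K/W
ΣR = 0.1041 m·K/W
ΔT = Q'·ΣR = 578 × 0.1041 = 60.17 K
Heat flows outward, so T_out = T_in − ΔT = 94.1 − 60.17 = 33.9 °C

T_out = 33.9 °C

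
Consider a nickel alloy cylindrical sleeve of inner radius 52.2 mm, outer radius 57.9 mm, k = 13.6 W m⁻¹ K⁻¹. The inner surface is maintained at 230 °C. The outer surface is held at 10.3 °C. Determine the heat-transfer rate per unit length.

Q' = 2πk·ΔT/ln(r₂/r₁) = 2π × 13.6 × 219.7 / ln(0.0579/0.0522) = 1.81×10^5 W/m

Q' = 1.81×10^5 W/m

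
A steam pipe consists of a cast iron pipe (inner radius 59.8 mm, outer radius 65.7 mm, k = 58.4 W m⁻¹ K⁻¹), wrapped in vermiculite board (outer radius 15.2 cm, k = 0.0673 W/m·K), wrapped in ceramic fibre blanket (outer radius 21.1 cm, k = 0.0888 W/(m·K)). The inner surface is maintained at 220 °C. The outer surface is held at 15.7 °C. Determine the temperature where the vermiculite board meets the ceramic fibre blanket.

Resistance network (inner→outer):
  R'_cast iron = ln(0.0657/0.0598)/(2πk) = 0.09409/(2π·58.4) = 2.564×10^-4 m·K/W
  R'_vermiculite board = ln(0.152/0.0657)/(2πk) = 0.8388/(2π·0.0673) = 1.984 m·K/W
  R'_ceramic fibre blanket = ln(0.211/0.152)/(2πk) = 0.3280/(2π·0.0888) = 0.5878 m·K/W
ΣR = 2.564×10^-4 + 1.984 + 0.5878 = 2.572 m·K/W
Q' = ΔT/ΣR = (220 °C − 15.7 °C)/2.572 = 79.43 W/m
From the inner boundary to the vermiculite board/ceramic fibre blanket interface, ΣR_partial = 1.984 m·K/W.
T_interface = T_in − Q'·ΣR_partial = 220 °C − (79.43)(1.984) = 62.4 °C

T = 62.4 °C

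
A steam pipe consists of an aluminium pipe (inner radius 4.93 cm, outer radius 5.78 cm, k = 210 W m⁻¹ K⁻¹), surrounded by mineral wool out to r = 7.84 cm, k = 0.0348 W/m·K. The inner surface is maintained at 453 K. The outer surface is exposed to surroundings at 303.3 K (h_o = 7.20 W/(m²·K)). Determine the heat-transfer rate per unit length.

Resistance network (inner→outer):
  R'_aluminium = ln(0.0578/0.0493)/(2πk) = 0.1591/(2π·210) = 1.206×10^-4 m·K/W
  R'_mineral wool = ln(0.0784/0.0578)/(2πk) = 0.3048/(2π·0.0348) = 1.394 m·K/W
  R'_conv,out = 1/(2πr h) = 1/(2π·0.0784·7.20) = 0.2819 m·K/W
ΣR = 1.206×10^-4 + 1.394 + 0.2819 = 1.676 m·K/W
Q' = ΔT/ΣR = (453 K − 303.3 K)/1.676 = 89.3 W/m

Q' = 89.3 W/m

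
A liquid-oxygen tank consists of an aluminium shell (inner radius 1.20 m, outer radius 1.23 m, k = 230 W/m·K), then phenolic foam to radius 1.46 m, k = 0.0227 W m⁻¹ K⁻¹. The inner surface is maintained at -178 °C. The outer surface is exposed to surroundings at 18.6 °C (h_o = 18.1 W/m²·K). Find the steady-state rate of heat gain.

Q = 436 W

Series thermal resistances, inner to outer:
  R_aluminium = (1/1.20 − 1/1.23)/(4πk) = 0.02033/(4π·230) = 7.032×10^-6 K/W
  R_phenolic foam = (1/1.23 − 1/1.46)/(4πk) = 0.1281/(4π·0.0227) = 0.4490 K/W
  R_conv,out = 1/(4πr²h) = 1/(4π·1.46²·18.1) = 0.002063 K/W
ΣR = 7.032×10^-6 + 0.4490 + 0.002063 = 0.4511 K/W
Q = ΔT/ΣR = (-178 °C − 18.6 °C)/0.4511 = -436 W
(Negative Q ⇒ heat flows inward; heat gain = 436 W.)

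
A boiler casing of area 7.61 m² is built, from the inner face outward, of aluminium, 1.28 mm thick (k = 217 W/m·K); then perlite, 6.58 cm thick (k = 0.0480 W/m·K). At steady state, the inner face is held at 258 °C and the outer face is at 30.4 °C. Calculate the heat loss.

Treat each layer as a resistance in series:
  R_aluminium = L/(kA) = 0.00128/(217·7.61) = 7.751×10^-7 K/W
  R_perlite = L/(kA) = 0.0658/(0.0480·7.61) = 0.1801 K/W
ΣR = 7.751×10^-7 + 0.1801 = 0.1801 K/W
Q = ΔT/ΣR = (258 °C − 30.4 °C)/0.1801 = 1260 W

Q = 1260 W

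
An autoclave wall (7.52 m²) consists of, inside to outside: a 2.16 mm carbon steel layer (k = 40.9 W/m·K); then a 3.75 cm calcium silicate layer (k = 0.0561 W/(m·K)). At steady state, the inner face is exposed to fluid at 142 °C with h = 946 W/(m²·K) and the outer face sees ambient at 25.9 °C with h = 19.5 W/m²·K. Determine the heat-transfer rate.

Q = 1210 W

Treat each layer as a resistance in series:
  R_conv,in = 1/(hA) = 1/(946·7.52) = 1.406×10^-4 K/W
  R_carbon steel = L/(kA) = 0.00216/(40.9·7.52) = 7.023×10^-6 K/W
  R_calcium silicate = L/(kA) = 0.0375/(0.0561·7.52) = 0.08889 K/W
  R_conv,out = 1/(hA) = 1/(19.5·7.52) = 0.006819 K/W
ΣR = 1.406×10^-4 + 7.023×10^-6 + 0.08889 + 0.006819 = 0.09586 K/W
Q = ΔT/ΣR = (142 °C − 25.9 °C)/0.09586 = 1210 W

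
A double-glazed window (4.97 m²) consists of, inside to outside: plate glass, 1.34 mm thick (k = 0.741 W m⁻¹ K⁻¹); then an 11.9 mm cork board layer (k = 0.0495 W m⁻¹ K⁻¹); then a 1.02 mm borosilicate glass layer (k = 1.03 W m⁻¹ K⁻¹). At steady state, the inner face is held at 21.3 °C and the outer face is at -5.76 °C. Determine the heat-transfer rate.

Q = 553 W

Resistance network (inner→outer):
  R_plate glass = L/(kA) = 0.00134/(0.741·4.97) = 3.639×10^-4 K/W
  R_cork board = L/(kA) = 0.0119/(0.0495·4.97) = 0.04837 K/W
  R_borosilicate glass = L/(kA) = 0.00102/(1.03·4.97) = 1.993×10^-4 K/W
ΣR = 3.639×10^-4 + 0.04837 + 1.993×10^-4 = 0.04893 K/W
Q = ΔT/ΣR = (21.3 °C − -5.76 °C)/0.04893 = 553 W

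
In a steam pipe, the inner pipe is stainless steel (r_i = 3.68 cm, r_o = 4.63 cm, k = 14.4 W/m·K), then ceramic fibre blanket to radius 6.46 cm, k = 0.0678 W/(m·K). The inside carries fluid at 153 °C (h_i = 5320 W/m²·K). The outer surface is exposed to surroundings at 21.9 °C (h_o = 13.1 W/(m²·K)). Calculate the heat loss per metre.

Treat each layer as a resistance in series:
  R'_conv,in = 1/(2πr h) = 1/(2π·0.0368·5320) = 8.129×10^-4 m·K/W
  R'_stainless steel = ln(0.0463/0.0368)/(2πk) = 0.2296/(2π·14.4) = 0.002538 m·K/W
  R'_ceramic fibre blanket = ln(0.0646/0.0463)/(2πk) = 0.3331/(2π·0.0678) = 0.7819 m·K/W
  R'_conv,out = 1/(2πr h) = 1/(2π·0.0646·13.1) = 0.1881 m·K/W
ΣR = 8.129×10^-4 + 0.002538 + 0.7819 + 0.1881 = 0.9734 m·K/W
Q' = ΔT/ΣR = (153 °C − 21.9 °C)/0.9734 = 135 W/m

Q' = 135 W/m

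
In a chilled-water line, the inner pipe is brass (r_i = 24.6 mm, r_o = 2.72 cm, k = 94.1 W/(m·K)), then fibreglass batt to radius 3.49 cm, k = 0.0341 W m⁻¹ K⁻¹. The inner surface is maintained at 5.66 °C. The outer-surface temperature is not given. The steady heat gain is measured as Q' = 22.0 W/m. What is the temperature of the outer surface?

Sum the resistances:
  R'_brass = ln(0.0272/0.0246)/(2πk) = 0.1005/(2π·94.1) = 1.699×10^-4 m·K/W
  R'_fibreglass batt = ln(0.0349/0.0272)/(2πk) = 0.2493/(2π·0.0341) = 1.163 m·K/W
ΣR = 1.164 m·K/W
ΔT = Q'·ΣR = 22.0 × 1.164 = 25.61 K
Heat flows inward, so T_out = T_in + ΔT = 5.66 + 25.61 = 31.3 °C

T_out = 31.3 °C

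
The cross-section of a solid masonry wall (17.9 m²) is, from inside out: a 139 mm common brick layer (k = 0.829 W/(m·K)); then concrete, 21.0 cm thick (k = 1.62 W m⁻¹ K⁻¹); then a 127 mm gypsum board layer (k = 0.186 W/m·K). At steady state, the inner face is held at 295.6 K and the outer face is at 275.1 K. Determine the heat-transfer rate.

Q = 374 W

Resistance network (inner→outer):
  R_common brick = L/(kA) = 0.139/(0.829·17.9) = 0.009367 K/W
  R_concrete = L/(kA) = 0.210/(1.62·17.9) = 0.007242 K/W
  R_gypsum board = L/(kA) = 0.127/(0.186·17.9) = 0.03815 K/W
ΣR = 0.009367 + 0.007242 + 0.03815 = 0.05476 K/W
Q = ΔT/ΣR = (295.6 K − 275.1 K)/0.05476 = 374 W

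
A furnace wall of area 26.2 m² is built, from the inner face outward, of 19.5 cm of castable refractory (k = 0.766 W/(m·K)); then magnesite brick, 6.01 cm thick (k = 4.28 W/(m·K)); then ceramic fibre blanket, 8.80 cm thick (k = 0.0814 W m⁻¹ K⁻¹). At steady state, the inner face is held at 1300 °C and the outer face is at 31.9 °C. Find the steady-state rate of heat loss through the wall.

Series thermal resistances, inner to outer:
  R_castable refractory = L/(kA) = 0.195/(0.766·26.2) = 0.009716 K/W
  R_magnesite brick = L/(kA) = 0.0601/(4.28·26.2) = 5.360×10^-4 K/W
  R_ceramic fibre blanket = L/(kA) = 0.0880/(0.0814·26.2) = 0.04126 K/W
ΣR = 0.009716 + 5.360×10^-4 + 0.04126 = 0.05151 K/W
Q = ΔT/ΣR = (1300 °C − 31.9 °C)/0.05151 = 24600 W

Q = 24.6 kW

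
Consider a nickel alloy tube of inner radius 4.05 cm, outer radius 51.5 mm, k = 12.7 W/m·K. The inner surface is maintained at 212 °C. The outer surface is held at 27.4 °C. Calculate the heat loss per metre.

Q' = 2πk·ΔT/ln(r₂/r₁) = 2π × 12.7 × 184.6 / ln(0.0515/0.0405) = 61300 W/m

Q' = 61.3 kW/m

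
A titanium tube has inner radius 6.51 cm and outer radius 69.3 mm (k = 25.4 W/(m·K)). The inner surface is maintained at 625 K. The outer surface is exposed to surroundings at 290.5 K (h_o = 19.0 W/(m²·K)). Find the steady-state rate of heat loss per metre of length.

Q' = 2760 W/m

Treat each layer as a resistance in series:
  R'_titanium = ln(0.0693/0.0651)/(2πk) = 0.06252/(2π·25.4) = 3.917×10^-4 m·K/W
  R'_conv,out = 1/(2πr h) = 1/(2π·0.0693·19.0) = 0.1209 m·K/W
ΣR = 3.917×10^-4 + 0.1209 = 0.1213 m·K/W
Q' = ΔT/ΣR = (625 K − 290.5 K)/0.1213 = 2760 W/m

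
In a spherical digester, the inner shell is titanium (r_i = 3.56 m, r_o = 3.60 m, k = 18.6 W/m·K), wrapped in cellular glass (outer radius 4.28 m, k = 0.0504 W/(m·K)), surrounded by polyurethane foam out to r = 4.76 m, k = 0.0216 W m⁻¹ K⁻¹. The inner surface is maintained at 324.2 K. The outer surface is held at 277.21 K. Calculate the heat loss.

Q = 300 W

Series thermal resistances, inner to outer:
  R_titanium = (1/3.56 − 1/3.60)/(4πk) = 0.003121/(4π·18.6) = 1.335×10^-5 K/W
  R_cellular glass = (1/3.60 − 1/4.28)/(4πk) = 0.04413/(4π·0.0504) = 0.06968 K/W
  R_polyurethane foam = (1/4.28 − 1/4.76)/(4πk) = 0.02356/(4π·0.0216) = 0.08680 K/W
ΣR = 1.335×10^-5 + 0.06968 + 0.08680 = 0.1565 K/W
Q = ΔT/ΣR = (324.2 K − 277.21 K)/0.1565 = 300 W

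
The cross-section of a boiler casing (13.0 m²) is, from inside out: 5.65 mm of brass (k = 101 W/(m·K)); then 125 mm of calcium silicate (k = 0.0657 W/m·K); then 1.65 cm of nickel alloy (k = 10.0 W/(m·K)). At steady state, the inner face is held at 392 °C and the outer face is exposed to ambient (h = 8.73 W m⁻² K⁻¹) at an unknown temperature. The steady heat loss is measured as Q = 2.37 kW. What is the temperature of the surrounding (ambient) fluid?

T_out = 23.9 °C

Sum the resistances:
  R_brass = L/(kA) = 0.00565/(101·13.0) = 4.303×10^-6 K/W
  R_calcium silicate = L/(kA) = 0.125/(0.0657·13.0) = 0.1464 K/W
  R_nickel alloy = L/(kA) = 0.0165/(10.0·13.0) = 1.269×10^-4 K/W
  R_conv,out = 1/(hA) = 1/(8.73·13.0) = 0.008811 K/W
ΣR = 0.1553 K/W
ΔT = Q·ΣR = 2370 × 0.1553 = 368.1 K
Heat flows outward, so T_out = T_in − ΔT = 392 − 368.1 = 23.9 °C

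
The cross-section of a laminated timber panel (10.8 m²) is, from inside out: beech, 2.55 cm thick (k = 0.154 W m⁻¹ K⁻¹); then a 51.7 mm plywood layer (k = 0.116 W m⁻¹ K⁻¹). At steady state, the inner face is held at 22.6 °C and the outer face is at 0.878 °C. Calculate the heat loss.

Q = 384 W

Series thermal resistances, inner to outer:
  R_beech = L/(kA) = 0.0255/(0.154·10.8) = 0.01533 K/W
  R_plywood = L/(kA) = 0.0517/(0.116·10.8) = 0.04127 K/W
ΣR = 0.01533 + 0.04127 = 0.05660 K/W
Q = ΔT/ΣR = (22.6 °C − 0.878 °C)/0.05660 = 384 W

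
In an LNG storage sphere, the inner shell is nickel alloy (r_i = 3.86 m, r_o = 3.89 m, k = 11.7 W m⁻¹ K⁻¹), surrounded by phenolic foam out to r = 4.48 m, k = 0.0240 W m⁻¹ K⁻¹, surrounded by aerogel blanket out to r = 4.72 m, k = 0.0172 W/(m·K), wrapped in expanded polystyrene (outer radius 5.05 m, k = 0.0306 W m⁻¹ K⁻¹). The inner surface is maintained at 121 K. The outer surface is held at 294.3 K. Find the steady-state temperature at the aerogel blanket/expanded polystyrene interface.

T = 263.2 K

Resistance network (inner→outer):
  R_nickel alloy = (1/3.86 − 1/3.89)/(4πk) = 0.001998/(4π·11.7) = 1.359×10^-5 K/W
  R_phenolic foam = (1/3.89 − 1/4.48)/(4πk) = 0.03386/(4π·0.0240) = 0.1123 K/W
  R_aerogel blanket = (1/4.48 − 1/4.72)/(4πk) = 0.01135/(4π·0.0172) = 0.05251 K/W
  R_expanded polystyrene = (1/4.72 − 1/5.05)/(4πk) = 0.01384/(4π·0.0306) = 0.03600 K/W
ΣR = 1.359×10^-5 + 0.1123 + 0.05251 + 0.03600 = 0.2008 K/W
Q = ΔT/ΣR = (121 K − 294.3 K)/0.2008 = -863.0 W
From the inner boundary to the aerogel blanket/expanded polystyrene interface, ΣR_partial = 0.1648 K/W.
T_interface = T_in − Q·ΣR_partial = 121 K − (-863.0)(0.1648) = 263.2 K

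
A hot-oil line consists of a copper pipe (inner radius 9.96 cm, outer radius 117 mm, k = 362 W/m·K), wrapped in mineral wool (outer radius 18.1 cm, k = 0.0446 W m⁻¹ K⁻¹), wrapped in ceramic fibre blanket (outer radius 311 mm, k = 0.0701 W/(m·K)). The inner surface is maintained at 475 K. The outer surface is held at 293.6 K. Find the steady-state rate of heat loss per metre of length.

Q' = 65.1 W/m

Resistance network (inner→outer):
  R'_copper = ln(0.117/0.0996)/(2πk) = 0.1610/(2π·362) = 7.079×10^-5 m·K/W
  R'_mineral wool = ln(0.181/0.117)/(2πk) = 0.4363/(2π·0.0446) = 1.557 m·K/W
  R'_ceramic fibre blanket = ln(0.311/0.181)/(2πk) = 0.5413/(2π·0.0701) = 1.229 m·K/W
ΣR = 7.079×10^-5 + 1.557 + 1.229 = 2.786 m·K/W
Q' = ΔT/ΣR = (475 K − 293.6 K)/2.786 = 65.1 W/m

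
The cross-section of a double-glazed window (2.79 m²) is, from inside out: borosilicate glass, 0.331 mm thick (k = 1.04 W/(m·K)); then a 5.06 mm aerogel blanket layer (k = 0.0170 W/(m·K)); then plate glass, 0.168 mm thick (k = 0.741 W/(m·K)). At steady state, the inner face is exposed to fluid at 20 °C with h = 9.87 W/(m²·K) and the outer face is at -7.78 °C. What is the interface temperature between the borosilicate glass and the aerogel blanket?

T = 12.9 °C

Resistance network (inner→outer):
  R_conv,in = 1/(hA) = 1/(9.87·2.79) = 0.03631 K/W
  R_borosilicate glass = L/(kA) = 3.31×10^-4/(1.04·2.79) = 1.141×10^-4 K/W
  R_aerogel blanket = L/(kA) = 0.00506/(0.0170·2.79) = 0.1067 K/W
  R_plate glass = L/(kA) = 1.68×10^-4/(0.741·2.79) = 8.126×10^-5 K/W
ΣR = 0.03631 + 1.141×10^-4 + 0.1067 + 8.126×10^-5 = 0.1432 K/W
Q = ΔT/ΣR = (20 °C − -7.78 °C)/0.1432 = 194.0 W
From the inner boundary to the borosilicate glass/aerogel blanket interface, ΣR_partial = 0.03642 K/W.
T_interface = T_in − Q·ΣR_partial = 20 °C − (194.0)(0.03642) = 12.9 °C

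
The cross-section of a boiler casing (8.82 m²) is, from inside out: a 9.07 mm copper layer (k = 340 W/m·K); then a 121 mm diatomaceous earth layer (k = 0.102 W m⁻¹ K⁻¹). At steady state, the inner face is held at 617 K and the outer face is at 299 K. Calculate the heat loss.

Q = 2360 W

Treat each layer as a resistance in series:
  R_copper = L/(kA) = 0.00907/(340·8.82) = 3.025×10^-6 K/W
  R_diatomaceous earth = L/(kA) = 0.121/(0.102·8.82) = 0.1345 K/W
ΣR = 3.025×10^-6 + 0.1345 = 0.1345 K/W
Q = ΔT/ΣR = (617 K − 299 K)/0.1345 = 2360 W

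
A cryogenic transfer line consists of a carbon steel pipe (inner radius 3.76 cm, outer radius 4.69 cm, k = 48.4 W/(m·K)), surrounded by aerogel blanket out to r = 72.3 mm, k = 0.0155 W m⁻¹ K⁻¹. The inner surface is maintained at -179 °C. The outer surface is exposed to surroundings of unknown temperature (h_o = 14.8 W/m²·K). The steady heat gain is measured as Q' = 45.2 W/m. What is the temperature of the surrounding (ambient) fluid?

Sum the resistances:
  R'_carbon steel = ln(0.0469/0.0376)/(2πk) = 0.2210/(2π·48.4) = 7.268×10^-4 m·K/W
  R'_aerogel blanket = ln(0.0723/0.0469)/(2πk) = 0.4328/(2π·0.0155) = 4.444 m·K/W
  R'_conv,out = 1/(2πr h) = 1/(2π·0.0723·14.8) = 0.1487 m·K/W
ΣR = 4.594 m·K/W
ΔT = Q'·ΣR = 45.2 × 4.594 = 207.6 K
Heat flows inward, so T_out = T_in + ΔT = -179 + 207.6 = 28.6 °C

T_out = 28.6 °C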